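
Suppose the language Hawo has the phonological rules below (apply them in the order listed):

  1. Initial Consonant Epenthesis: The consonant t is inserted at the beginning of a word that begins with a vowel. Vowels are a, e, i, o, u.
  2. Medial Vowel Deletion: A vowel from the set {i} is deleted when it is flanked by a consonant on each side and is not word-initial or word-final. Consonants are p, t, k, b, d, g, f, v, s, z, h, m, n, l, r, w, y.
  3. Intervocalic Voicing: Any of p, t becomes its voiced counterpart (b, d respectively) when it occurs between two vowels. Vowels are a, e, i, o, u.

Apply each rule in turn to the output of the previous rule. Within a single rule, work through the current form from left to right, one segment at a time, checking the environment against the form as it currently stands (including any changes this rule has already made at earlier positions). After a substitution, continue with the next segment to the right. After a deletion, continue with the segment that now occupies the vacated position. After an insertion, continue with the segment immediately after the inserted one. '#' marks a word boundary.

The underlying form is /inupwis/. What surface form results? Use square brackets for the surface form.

1 Initial Consonant Epenthesis: [inupwis] → [tinupwis]
2 Medial Vowel Deletion: [tinupwis] → [tnupws]
3 Intervocalic Voicing: no change — [tnupws]

[tnupws]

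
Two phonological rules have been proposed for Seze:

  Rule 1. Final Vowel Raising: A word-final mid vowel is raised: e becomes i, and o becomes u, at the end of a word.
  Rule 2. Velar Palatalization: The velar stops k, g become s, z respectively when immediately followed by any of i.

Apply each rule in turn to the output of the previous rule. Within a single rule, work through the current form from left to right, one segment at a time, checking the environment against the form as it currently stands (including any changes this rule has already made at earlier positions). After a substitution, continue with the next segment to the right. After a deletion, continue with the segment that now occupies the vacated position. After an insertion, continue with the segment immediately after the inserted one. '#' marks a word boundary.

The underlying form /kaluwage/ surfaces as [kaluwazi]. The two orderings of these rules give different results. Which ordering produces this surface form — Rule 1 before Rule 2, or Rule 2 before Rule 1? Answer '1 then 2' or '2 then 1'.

Order 1 then 2:
  1 Final Vowel Raising: [kaluwage] → [kaluwagi]
  2 Velar Palatalization: [kaluwagi] → [kaluwazi]
  result: [kaluwazi]
Order 2 then 1:
  2 Velar Palatalization: no change — [kaluwage]
  1 Final Vowel Raising: [kaluwage] → [kaluwagi]
  result: [kaluwagi]

1 then 2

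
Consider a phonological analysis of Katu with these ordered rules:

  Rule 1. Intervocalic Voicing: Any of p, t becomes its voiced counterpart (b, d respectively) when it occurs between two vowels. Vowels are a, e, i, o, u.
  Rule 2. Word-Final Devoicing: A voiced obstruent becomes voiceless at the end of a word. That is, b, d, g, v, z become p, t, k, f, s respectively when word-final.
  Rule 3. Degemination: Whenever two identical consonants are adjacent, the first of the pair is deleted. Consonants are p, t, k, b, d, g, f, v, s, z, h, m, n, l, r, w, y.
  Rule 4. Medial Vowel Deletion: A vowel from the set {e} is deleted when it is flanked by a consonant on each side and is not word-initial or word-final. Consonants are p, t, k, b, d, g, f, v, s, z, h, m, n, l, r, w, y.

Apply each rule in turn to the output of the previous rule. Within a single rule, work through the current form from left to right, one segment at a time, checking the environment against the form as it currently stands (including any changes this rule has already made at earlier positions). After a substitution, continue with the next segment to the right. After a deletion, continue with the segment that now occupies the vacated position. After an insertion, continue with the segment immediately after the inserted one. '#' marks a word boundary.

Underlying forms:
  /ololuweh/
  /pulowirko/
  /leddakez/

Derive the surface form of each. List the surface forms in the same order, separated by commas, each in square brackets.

/ololuweh/:
  Rule 1 Intervocalic Voicing: no change — [ololuweh]
  Rule 2 Word-Final Devoicing: no change — [ololuweh]
  Rule 3 Degemination: no change — [ololuweh]
  Rule 4 Medial Vowel Deletion: [ololuweh] → [ololuwh]
/pulowirko/:
  Rule 1 Intervocalic Voicing: no change — [pulowirko]
  Rule 2 Word-Final Devoicing: no change — [pulowirko]
  Rule 3 Degemination: no change — [pulowirko]
  Rule 4 Medial Vowel Deletion: no change — [pulowirko]
/leddakez/:
  Rule 1 Intervocalic Voicing: no change — [leddakez]
  Rule 2 Word-Final Devoicing: [leddakez] → [leddakes]
  Rule 3 Degemination: [leddakes] → [ledakes]
  Rule 4 Medial Vowel Deletion: [ledakes] → [ldaks]

[ololuwh], [pulowirko], [ldaks]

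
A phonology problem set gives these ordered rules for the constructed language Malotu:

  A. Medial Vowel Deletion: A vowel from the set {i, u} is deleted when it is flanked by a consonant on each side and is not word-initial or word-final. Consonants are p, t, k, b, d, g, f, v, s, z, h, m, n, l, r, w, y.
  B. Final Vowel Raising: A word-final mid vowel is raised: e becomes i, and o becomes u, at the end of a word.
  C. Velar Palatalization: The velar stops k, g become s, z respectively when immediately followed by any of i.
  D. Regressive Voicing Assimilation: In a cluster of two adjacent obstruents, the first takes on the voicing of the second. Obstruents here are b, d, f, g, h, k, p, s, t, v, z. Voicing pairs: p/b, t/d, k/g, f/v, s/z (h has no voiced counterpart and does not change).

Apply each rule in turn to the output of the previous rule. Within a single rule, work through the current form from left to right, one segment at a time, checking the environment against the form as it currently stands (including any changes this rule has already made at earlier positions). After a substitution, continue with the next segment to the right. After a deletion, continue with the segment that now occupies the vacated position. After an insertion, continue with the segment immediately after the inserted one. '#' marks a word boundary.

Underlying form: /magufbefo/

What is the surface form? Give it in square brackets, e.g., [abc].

[makvbefu]

A Medial Vowel Deletion: [magufbefo] → [magfbefo]
B Final Vowel Raising: [magfbefo] → [magfbefu]
C Velar Palatalization: no change — [magfbefu]
D Regressive Voicing Assimilation: [magfbefu] → [makvbefu]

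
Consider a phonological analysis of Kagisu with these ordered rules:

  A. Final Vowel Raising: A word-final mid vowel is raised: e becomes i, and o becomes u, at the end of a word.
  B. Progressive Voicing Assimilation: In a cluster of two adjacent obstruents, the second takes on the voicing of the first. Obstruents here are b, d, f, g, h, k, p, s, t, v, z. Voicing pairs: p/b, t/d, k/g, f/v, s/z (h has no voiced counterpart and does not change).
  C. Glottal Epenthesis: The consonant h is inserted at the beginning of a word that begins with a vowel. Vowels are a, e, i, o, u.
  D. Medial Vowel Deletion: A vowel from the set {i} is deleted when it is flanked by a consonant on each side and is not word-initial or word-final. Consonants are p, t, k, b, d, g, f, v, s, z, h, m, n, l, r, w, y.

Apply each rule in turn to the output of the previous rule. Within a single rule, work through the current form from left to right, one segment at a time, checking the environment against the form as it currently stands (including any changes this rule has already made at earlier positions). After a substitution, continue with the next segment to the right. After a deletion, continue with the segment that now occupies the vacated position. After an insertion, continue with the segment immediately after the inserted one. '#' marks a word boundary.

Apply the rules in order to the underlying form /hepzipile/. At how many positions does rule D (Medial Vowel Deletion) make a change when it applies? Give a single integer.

2

A Final Vowel Raising: [hepzipile] → [hepzipili]
B Progressive Voicing Assimilation: [hepzipili] → [hepsipili]
C Glottal Epenthesis: no change — [hepsipili]
D Medial Vowel Deletion: [hepsipili] → [hepspli]
Rule D changed 2 position(s).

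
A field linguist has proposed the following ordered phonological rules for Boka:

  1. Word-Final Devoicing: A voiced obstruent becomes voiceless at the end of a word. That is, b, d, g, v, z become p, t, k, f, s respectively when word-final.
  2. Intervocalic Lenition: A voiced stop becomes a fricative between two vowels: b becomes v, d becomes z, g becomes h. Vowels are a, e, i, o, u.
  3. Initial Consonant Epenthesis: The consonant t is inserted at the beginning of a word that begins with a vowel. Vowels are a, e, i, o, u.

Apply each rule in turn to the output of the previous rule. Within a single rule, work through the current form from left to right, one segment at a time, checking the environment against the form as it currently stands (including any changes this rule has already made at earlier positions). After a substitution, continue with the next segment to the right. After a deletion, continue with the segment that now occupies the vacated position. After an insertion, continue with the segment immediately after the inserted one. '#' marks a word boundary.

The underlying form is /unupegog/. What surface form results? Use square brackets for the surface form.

1 Word-Final Devoicing: [unupegog] → [unupegok]
2 Intervocalic Lenition: [unupegok] → [unupehok]
3 Initial Consonant Epenthesis: [unupehok] → [tunupehok]

[tunupehok]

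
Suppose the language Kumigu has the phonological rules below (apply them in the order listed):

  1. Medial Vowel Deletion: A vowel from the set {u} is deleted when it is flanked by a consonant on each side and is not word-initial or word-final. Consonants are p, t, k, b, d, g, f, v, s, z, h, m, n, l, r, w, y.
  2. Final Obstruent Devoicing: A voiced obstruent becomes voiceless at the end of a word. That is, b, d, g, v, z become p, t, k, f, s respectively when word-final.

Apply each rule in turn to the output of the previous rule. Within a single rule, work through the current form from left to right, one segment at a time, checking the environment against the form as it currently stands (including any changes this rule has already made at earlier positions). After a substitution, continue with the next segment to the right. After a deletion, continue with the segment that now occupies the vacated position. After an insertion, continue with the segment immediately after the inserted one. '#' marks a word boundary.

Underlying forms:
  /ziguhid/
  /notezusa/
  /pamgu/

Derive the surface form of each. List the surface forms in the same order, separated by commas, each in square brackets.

[zighit], [notezsa], [pamgu]

/ziguhid/:
  1 Medial Vowel Deletion: [ziguhid] → [zighid]
  2 Final Obstruent Devoicing: [zighid] → [zighit]
/notezusa/:
  1 Medial Vowel Deletion: [notezusa] → [notezsa]
  2 Final Obstruent Devoicing: no change — [notezsa]
/pamgu/:
  1 Medial Vowel Deletion: no change — [pamgu]
  2 Final Obstruent Devoicing: no change — [pamgu]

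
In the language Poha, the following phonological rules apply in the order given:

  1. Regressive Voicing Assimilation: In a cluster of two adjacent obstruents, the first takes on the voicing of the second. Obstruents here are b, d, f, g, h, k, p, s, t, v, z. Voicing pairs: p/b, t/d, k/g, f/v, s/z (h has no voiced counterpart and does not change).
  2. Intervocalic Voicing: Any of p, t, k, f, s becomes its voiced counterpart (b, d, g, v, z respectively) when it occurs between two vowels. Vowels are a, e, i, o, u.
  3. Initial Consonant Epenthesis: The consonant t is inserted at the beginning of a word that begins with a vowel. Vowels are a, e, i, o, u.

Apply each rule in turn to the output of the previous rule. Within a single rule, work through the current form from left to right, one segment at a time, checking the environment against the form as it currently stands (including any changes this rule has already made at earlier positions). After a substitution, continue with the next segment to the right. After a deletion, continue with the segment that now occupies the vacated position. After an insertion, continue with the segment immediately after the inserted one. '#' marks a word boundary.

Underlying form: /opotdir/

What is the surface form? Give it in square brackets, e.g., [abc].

1 Regressive Voicing Assimilation: [opotdir] → [opoddir]
2 Intervocalic Voicing: [opoddir] → [oboddir]
3 Initial Consonant Epenthesis: [oboddir] → [toboddir]

[toboddir]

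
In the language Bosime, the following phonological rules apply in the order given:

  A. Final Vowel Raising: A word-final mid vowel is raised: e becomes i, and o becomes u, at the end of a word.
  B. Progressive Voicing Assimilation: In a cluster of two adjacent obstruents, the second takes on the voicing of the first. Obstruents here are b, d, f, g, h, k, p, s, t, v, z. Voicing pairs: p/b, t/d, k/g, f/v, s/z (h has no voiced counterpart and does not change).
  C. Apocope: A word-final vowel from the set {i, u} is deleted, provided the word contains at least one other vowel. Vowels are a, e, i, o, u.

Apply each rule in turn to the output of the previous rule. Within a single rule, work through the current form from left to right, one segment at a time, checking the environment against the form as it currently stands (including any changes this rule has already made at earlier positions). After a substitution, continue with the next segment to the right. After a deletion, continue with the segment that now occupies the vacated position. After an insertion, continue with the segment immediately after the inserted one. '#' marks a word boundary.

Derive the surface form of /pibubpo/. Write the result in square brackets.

A Final Vowel Raising: [pibubpo] → [pibubpu]
B Progressive Voicing Assimilation: [pibubpu] → [pibubbu]
C Apocope: [pibubbu] → [pibubb]

[pibubb]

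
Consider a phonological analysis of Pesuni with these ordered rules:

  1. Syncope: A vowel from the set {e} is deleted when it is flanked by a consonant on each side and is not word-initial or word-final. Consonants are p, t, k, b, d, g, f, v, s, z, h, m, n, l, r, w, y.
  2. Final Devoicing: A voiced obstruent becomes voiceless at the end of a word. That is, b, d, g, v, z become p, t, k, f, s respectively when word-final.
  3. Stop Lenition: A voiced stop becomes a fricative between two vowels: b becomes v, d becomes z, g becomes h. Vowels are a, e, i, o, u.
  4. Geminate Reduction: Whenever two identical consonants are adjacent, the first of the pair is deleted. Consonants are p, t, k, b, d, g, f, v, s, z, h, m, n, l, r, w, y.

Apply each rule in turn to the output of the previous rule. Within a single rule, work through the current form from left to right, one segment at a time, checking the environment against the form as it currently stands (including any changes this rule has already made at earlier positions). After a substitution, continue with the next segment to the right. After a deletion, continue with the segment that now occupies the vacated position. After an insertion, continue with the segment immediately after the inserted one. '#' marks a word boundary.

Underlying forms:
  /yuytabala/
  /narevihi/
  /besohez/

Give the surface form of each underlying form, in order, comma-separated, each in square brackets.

/yuytabala/:
  1 Syncope: no change — [yuytabala]
  2 Final Devoicing: no change — [yuytabala]
  3 Stop Lenition: [yuytabala] → [yuytavala]
  4 Geminate Reduction: no change — [yuytavala]
/narevihi/:
  1 Syncope: [narevihi] → [narvihi]
  2 Final Devoicing: no change — [narvihi]
  3 Stop Lenition: no change — [narvihi]
  4 Geminate Reduction: no change — [narvihi]
/besohez/:
  1 Syncope: [besohez] → [bsohz]
  2 Final Devoicing: [bsohz] → [bsohs]
  3 Stop Lenition: no change — [bsohs]
  4 Geminate Reduction: no change — [bsohs]

[yuytavala], [narvihi], [bsohs]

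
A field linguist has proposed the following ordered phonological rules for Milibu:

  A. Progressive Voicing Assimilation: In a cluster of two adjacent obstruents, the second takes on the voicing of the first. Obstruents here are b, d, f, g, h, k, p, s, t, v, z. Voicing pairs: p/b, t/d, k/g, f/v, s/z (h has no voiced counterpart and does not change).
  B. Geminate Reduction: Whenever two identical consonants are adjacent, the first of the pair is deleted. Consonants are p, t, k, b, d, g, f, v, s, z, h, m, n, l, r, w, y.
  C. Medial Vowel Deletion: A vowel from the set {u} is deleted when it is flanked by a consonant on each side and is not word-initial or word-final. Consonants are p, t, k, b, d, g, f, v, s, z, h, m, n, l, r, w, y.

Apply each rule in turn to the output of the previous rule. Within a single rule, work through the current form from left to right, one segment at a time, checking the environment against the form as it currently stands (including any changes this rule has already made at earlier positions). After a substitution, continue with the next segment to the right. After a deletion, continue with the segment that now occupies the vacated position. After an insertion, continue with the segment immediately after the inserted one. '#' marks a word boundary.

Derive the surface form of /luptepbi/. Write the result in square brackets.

A Progressive Voicing Assimilation: [luptepbi] → [lupteppi]
B Geminate Reduction: [lupteppi] → [luptepi]
C Medial Vowel Deletion: [luptepi] → [lptepi]

[lptepi]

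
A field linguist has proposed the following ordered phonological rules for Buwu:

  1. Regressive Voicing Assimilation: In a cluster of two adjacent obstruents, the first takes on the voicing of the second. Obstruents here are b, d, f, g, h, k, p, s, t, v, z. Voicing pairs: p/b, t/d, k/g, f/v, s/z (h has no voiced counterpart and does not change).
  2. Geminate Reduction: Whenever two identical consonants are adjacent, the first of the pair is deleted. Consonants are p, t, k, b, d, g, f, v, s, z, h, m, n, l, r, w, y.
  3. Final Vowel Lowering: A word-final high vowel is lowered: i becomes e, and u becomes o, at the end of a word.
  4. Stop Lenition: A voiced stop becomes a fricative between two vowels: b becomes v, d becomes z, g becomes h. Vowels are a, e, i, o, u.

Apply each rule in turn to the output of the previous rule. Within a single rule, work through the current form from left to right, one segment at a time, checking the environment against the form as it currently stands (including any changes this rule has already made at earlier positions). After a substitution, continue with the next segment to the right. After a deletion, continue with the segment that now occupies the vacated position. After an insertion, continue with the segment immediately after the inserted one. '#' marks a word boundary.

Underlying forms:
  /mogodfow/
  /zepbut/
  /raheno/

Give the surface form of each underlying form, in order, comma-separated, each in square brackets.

[mohotfow], [zevut], [raheno]

/mogodfow/:
  1 Regressive Voicing Assimilation: [mogodfow] → [mogotfow]
  2 Geminate Reduction: no change — [mogotfow]
  3 Final Vowel Lowering: no change — [mogotfow]
  4 Stop Lenition: [mogotfow] → [mohotfow]
/zepbut/:
  1 Regressive Voicing Assimilation: [zepbut] → [zebbut]
  2 Geminate Reduction: [zebbut] → [zebut]
  3 Final Vowel Lowering: no change — [zebut]
  4 Stop Lenition: [zebut] → [zevut]
/raheno/:
  1 Regressive Voicing Assimilation: no change — [raheno]
  2 Geminate Reduction: no change — [raheno]
  3 Final Vowel Lowering: no change — [raheno]
  4 Stop Lenition: no change — [raheno]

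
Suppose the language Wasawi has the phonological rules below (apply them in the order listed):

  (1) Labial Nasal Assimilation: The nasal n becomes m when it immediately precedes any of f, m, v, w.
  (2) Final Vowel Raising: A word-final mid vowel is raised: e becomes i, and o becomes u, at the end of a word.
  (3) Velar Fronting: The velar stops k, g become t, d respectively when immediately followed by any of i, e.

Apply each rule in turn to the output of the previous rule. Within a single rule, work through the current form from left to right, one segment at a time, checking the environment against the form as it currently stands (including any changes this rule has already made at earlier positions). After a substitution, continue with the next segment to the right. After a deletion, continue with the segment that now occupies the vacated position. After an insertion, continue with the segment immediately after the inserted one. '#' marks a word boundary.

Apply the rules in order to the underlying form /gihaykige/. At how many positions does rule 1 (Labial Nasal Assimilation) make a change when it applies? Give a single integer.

0

(1) Labial Nasal Assimilation: no change — [gihaykige]
(2) Final Vowel Raising: [gihaykige] → [gihaykigi]
(3) Velar Fronting: [gihaykigi] → [dihaytidi]
Rule 1 changed 0 position(s).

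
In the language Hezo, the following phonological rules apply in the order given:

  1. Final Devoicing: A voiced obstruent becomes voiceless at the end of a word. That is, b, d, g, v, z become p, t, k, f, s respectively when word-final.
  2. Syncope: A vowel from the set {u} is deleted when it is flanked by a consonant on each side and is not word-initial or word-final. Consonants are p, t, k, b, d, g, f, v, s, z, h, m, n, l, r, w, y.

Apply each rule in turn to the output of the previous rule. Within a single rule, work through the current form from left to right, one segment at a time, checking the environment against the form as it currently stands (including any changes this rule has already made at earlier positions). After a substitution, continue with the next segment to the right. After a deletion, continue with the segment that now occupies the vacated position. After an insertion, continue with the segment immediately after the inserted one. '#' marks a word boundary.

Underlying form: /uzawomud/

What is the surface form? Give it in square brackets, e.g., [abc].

1 Final Devoicing: [uzawomud] → [uzawomut]
2 Syncope: [uzawomut] → [uzawomt]

[uzawomt]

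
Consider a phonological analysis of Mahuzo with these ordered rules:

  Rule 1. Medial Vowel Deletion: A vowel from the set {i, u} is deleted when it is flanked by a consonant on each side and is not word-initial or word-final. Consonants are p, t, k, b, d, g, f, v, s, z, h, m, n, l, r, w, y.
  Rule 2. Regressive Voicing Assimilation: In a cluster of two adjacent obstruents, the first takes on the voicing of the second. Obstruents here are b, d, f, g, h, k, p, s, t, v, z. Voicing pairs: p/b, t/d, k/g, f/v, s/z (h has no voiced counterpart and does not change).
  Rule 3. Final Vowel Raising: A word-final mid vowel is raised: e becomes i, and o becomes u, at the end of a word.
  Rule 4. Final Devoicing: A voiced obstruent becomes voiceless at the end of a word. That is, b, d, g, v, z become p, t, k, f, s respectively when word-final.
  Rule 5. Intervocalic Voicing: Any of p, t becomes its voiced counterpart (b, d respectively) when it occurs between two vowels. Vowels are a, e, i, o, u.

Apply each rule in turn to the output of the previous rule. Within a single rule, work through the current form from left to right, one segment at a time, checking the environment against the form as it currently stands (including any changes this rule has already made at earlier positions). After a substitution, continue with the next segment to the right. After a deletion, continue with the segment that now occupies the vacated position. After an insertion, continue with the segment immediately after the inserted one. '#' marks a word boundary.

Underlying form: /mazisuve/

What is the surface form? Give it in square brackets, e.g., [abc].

[maszvi]

Rule 1 Medial Vowel Deletion: [mazisuve] → [mazsve]
Rule 2 Regressive Voicing Assimilation: [mazsve] → [maszve]
Rule 3 Final Vowel Raising: [maszve] → [maszvi]
Rule 4 Final Devoicing: no change — [maszvi]
Rule 5 Intervocalic Voicing: no change — [maszvi]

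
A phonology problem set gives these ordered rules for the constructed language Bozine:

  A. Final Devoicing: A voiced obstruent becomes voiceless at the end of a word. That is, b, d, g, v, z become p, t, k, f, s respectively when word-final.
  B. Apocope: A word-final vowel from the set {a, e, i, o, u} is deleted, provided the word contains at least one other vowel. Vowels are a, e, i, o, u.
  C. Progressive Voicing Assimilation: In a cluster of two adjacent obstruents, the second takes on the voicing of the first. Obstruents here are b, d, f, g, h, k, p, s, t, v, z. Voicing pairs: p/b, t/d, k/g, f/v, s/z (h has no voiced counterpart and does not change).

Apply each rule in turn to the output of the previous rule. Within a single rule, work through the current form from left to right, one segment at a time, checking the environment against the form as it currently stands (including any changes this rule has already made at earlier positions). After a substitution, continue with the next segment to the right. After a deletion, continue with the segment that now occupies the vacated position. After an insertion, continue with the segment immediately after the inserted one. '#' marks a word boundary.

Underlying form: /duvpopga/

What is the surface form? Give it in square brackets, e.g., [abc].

A Final Devoicing: no change — [duvpopga]
B Apocope: [duvpopga] → [duvpopg]
C Progressive Voicing Assimilation: [duvpopg] → [duvbopk]

[duvbopk]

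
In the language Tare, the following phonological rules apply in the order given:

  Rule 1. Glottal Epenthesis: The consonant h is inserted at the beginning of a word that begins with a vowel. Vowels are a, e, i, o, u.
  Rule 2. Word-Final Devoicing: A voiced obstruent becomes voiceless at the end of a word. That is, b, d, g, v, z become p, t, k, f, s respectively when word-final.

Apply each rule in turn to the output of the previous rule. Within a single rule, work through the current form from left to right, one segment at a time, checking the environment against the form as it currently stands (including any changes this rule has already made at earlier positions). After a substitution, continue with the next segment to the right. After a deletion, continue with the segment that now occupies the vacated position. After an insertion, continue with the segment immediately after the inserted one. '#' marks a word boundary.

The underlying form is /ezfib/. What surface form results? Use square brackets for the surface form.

[hezfip]

Rule 1 Glottal Epenthesis: [ezfib] → [hezfib]
Rule 2 Word-Final Devoicing: [hezfib] → [hezfip]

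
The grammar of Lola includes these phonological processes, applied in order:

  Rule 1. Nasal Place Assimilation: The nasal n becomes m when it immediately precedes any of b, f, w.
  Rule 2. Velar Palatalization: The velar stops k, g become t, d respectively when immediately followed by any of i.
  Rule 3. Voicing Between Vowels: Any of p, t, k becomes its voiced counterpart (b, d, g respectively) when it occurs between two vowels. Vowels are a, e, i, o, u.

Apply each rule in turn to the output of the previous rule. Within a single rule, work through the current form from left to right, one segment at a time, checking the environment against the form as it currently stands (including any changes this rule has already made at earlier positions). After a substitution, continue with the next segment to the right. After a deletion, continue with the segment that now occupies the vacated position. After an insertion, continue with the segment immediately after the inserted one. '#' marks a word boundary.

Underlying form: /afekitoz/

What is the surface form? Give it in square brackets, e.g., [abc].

Rule 1 Nasal Place Assimilation: no change — [afekitoz]
Rule 2 Velar Palatalization: [afekitoz] → [afetitoz]
Rule 3 Voicing Between Vowels: [afetitoz] → [afedidoz]

[afedidoz]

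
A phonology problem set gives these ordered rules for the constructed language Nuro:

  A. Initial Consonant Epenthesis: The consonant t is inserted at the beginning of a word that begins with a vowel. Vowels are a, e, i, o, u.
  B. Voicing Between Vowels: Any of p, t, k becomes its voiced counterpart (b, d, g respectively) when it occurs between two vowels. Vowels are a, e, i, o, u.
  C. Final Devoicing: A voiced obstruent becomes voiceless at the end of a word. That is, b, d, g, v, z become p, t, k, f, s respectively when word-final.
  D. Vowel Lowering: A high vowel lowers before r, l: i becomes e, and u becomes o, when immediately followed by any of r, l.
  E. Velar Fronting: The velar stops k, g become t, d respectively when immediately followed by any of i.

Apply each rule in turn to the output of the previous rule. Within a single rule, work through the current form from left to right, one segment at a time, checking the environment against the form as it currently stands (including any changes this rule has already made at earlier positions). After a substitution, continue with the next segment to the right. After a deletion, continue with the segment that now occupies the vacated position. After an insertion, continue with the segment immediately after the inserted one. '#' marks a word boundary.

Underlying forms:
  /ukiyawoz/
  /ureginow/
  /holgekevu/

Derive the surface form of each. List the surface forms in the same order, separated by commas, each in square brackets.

[tudiyawos], [toredinow], [holgegevu]

/ukiyawoz/:
  A Initial Consonant Epenthesis: [ukiyawoz] → [tukiyawoz]
  B Voicing Between Vowels: [tukiyawoz] → [tugiyawoz]
  C Final Devoicing: [tugiyawoz] → [tugiyawos]
  D Vowel Lowering: no change — [tugiyawos]
  E Velar Fronting: [tugiyawos] → [tudiyawos]
/ureginow/:
  A Initial Consonant Epenthesis: [ureginow] → [tureginow]
  B Voicing Between Vowels: no change — [tureginow]
  C Final Devoicing: no change — [tureginow]
  D Vowel Lowering: [tureginow] → [toreginow]
  E Velar Fronting: [toreginow] → [toredinow]
/holgekevu/:
  A Initial Consonant Epenthesis: no change — [holgekevu]
  B Voicing Between Vowels: [holgekevu] → [holgegevu]
  C Final Devoicing: no change — [holgegevu]
  D Vowel Lowering: no change — [holgegevu]
  E Velar Fronting: no change — [holgegevu]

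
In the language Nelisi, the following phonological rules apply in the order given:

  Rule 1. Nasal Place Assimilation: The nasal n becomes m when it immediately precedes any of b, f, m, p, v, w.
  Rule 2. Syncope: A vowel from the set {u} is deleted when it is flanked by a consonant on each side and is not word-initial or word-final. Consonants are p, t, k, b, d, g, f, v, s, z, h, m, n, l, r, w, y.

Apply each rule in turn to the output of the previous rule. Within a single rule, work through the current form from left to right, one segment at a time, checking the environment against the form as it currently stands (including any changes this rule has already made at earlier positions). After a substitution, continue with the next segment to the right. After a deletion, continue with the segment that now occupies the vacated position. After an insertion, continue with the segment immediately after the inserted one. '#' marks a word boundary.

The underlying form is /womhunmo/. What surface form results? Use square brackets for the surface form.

[womhmmo]

Rule 1 Nasal Place Assimilation: [womhunmo] → [womhummo]
Rule 2 Syncope: [womhummo] → [womhmmo]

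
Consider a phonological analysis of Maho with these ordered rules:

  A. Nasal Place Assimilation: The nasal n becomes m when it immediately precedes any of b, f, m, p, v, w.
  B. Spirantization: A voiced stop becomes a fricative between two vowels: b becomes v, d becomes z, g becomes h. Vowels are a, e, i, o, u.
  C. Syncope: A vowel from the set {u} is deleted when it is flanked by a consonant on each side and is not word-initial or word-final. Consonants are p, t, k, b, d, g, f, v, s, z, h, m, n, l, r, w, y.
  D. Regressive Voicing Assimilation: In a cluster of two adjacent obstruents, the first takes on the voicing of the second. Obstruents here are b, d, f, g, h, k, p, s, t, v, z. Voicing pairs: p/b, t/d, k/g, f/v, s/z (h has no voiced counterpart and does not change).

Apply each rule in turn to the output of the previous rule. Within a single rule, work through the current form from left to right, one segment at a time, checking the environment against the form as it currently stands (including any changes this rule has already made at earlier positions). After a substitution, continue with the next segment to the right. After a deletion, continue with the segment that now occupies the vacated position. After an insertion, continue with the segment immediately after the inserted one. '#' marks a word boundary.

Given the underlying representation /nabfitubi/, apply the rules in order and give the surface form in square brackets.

[napfidvi]

A Nasal Place Assimilation: no change — [nabfitubi]
B Spirantization: [nabfitubi] → [nabfituvi]
C Syncope: [nabfituvi] → [nabfitvi]
D Regressive Voicing Assimilation: [nabfitvi] → [napfidvi]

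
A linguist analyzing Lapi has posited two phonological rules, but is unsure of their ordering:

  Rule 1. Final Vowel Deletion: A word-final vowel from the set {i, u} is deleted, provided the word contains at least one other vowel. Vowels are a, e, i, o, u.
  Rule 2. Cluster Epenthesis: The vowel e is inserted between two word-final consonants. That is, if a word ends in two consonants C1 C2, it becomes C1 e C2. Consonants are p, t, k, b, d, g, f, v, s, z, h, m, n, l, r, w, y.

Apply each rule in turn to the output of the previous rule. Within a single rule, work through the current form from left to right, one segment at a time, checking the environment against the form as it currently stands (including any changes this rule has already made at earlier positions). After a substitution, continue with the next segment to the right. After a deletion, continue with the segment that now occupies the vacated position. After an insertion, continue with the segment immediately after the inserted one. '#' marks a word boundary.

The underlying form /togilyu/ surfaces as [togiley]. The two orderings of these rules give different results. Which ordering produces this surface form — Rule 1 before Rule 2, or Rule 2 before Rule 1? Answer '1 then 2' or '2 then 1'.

Order 1 then 2:
  1 Final Vowel Deletion: [togilyu] → [togily]
  2 Cluster Epenthesis: [togily] → [togiley]
  result: [togiley]
Order 2 then 1:
  2 Cluster Epenthesis: no change — [togilyu]
  1 Final Vowel Deletion: [togilyu] → [togily]
  result: [togily]

1 then 2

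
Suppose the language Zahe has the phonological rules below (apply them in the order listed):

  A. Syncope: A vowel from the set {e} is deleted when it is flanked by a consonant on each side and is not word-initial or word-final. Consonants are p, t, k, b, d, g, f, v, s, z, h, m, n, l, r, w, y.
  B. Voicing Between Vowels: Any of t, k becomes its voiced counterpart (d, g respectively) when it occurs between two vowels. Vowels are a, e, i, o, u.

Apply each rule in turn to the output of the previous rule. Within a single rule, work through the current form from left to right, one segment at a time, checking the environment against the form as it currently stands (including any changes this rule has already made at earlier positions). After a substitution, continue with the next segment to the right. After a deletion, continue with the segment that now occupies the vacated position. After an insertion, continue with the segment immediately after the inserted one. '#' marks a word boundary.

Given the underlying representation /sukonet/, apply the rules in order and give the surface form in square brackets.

A Syncope: [sukonet] → [sukont]
B Voicing Between Vowels: [sukont] → [sugont]

[sugont]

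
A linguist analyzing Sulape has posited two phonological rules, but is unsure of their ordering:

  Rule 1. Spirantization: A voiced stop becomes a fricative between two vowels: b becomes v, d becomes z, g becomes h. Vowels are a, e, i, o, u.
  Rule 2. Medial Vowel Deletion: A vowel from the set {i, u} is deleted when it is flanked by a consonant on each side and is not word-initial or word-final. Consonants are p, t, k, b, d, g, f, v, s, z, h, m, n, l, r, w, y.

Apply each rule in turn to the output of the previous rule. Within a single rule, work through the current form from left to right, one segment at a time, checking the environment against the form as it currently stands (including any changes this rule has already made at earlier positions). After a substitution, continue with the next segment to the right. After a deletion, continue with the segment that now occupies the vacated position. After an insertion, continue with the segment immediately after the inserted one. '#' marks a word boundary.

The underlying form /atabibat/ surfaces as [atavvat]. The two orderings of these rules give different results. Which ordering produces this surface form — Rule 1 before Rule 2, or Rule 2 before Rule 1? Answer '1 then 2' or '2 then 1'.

Order 1 then 2:
  1 Spirantization: [atabibat] → [atavivat]
  2 Medial Vowel Deletion: [atavivat] → [atavvat]
  result: [atavvat]
Order 2 then 1:
  2 Medial Vowel Deletion: [atabibat] → [atabbat]
  1 Spirantization: no change — [atabbat]
  result: [atabbat]

1 then 2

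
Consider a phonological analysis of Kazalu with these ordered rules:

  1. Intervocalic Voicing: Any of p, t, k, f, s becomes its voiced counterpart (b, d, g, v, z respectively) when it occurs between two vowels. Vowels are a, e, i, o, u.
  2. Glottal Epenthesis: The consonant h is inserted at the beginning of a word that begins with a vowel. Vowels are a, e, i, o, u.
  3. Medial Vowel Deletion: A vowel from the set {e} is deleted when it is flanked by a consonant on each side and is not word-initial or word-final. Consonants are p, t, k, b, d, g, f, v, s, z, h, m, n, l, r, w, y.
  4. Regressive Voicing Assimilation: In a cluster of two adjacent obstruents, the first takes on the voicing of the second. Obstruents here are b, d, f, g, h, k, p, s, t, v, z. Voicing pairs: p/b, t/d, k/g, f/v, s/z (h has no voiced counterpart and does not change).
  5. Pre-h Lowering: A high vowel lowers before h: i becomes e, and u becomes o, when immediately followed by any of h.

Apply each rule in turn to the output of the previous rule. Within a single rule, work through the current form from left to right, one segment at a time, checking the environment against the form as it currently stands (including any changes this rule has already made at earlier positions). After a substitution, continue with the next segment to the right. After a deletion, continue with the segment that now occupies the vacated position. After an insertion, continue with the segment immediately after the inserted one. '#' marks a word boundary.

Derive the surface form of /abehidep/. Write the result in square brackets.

1 Intervocalic Voicing: no change — [abehidep]
2 Glottal Epenthesis: [abehidep] → [habehidep]
3 Medial Vowel Deletion: [habehidep] → [habhidp]
4 Regressive Voicing Assimilation: [habhidp] → [haphitp]
5 Pre-h Lowering: no change — [haphitp]

[haphitp]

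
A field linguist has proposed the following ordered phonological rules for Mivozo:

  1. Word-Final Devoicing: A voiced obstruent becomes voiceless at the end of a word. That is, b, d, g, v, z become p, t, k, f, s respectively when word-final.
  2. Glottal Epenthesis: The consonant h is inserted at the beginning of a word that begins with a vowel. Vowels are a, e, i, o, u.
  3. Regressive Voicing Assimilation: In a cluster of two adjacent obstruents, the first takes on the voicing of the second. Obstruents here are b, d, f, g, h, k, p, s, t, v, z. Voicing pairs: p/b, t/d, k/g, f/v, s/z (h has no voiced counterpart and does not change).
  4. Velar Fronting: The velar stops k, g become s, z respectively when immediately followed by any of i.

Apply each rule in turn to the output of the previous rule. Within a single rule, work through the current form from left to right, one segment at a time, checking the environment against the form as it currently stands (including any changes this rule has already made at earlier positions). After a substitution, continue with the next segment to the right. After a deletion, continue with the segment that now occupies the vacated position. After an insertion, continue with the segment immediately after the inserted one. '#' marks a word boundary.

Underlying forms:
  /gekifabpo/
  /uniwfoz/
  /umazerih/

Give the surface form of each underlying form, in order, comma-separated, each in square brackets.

/gekifabpo/:
  1 Word-Final Devoicing: no change — [gekifabpo]
  2 Glottal Epenthesis: no change — [gekifabpo]
  3 Regressive Voicing Assimilation: [gekifabpo] → [gekifappo]
  4 Velar Fronting: [gekifappo] → [gesifappo]
/uniwfoz/:
  1 Word-Final Devoicing: [uniwfoz] → [uniwfos]
  2 Glottal Epenthesis: [uniwfos] → [huniwfos]
  3 Regressive Voicing Assimilation: no change — [huniwfos]
  4 Velar Fronting: no change — [huniwfos]
/umazerih/:
  1 Word-Final Devoicing: no change — [umazerih]
  2 Glottal Epenthesis: [umazerih] → [humazerih]
  3 Regressive Voicing Assimilation: no change — [humazerih]
  4 Velar Fronting: no change — [humazerih]

[gesifappo], [huniwfos], [humazerih]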